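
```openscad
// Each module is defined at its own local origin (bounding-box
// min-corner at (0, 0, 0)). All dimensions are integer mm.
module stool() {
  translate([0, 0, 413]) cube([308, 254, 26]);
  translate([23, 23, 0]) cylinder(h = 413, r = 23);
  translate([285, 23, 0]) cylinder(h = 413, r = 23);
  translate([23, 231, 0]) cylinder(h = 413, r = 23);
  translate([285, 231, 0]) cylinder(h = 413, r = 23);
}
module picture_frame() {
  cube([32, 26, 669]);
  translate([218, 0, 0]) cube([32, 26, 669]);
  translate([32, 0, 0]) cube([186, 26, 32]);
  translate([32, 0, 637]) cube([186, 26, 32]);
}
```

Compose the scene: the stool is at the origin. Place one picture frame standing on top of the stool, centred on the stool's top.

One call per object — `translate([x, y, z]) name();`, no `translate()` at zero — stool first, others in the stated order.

stool();
translate([29, 114, 439]) picture_frame();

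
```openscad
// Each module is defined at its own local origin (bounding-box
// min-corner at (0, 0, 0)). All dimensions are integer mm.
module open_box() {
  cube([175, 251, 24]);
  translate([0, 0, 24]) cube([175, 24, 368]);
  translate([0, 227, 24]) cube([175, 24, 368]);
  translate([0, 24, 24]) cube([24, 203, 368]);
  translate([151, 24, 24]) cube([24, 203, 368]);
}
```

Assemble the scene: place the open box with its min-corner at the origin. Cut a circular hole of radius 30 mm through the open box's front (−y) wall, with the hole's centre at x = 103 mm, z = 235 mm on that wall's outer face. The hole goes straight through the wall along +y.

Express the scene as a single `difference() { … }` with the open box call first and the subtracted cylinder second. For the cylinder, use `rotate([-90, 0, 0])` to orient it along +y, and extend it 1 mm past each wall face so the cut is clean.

difference() {
  open_box();
  translate([103, -1, 235]) rotate([-90, 0, 0]) cylinder(h = 26, r = 30);
}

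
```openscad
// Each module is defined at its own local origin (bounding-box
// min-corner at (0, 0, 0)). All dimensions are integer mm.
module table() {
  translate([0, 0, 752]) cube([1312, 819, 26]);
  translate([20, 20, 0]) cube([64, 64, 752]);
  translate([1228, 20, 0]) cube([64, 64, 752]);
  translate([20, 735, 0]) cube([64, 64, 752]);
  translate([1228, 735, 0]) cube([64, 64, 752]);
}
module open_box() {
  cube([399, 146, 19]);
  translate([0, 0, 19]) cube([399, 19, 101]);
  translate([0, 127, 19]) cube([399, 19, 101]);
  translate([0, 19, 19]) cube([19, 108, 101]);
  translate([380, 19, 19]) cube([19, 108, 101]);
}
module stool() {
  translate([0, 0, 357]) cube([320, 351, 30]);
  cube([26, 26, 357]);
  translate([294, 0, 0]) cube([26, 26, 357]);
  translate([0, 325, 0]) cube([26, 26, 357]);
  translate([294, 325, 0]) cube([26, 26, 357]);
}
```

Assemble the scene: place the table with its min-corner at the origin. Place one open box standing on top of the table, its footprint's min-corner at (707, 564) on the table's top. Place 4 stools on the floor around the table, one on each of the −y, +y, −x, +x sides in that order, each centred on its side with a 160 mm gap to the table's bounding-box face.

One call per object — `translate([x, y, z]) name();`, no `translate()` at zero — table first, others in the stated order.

table();
translate([707, 564, 778]) open_box();
translate([496, -511, 0]) stool();
translate([496, 979, 0]) stool();
translate([-480, 234, 0]) stool();
translate([1472, 234, 0]) stool();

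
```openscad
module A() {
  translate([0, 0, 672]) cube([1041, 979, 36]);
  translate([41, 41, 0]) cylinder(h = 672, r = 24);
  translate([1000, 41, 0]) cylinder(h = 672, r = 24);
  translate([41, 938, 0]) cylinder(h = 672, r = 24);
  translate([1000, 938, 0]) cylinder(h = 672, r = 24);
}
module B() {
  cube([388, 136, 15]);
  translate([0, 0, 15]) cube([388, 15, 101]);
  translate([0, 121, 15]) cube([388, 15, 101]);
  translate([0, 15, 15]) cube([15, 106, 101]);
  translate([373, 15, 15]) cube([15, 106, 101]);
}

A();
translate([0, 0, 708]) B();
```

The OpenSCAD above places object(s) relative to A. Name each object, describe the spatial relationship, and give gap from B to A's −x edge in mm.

A is a table. B is an open box. The open box is on top of the table. The gap from the open box to the table's −x edge is 0 mm.

The open box's min-x is at 0; the table's min-x is 0; gap = 0 mm.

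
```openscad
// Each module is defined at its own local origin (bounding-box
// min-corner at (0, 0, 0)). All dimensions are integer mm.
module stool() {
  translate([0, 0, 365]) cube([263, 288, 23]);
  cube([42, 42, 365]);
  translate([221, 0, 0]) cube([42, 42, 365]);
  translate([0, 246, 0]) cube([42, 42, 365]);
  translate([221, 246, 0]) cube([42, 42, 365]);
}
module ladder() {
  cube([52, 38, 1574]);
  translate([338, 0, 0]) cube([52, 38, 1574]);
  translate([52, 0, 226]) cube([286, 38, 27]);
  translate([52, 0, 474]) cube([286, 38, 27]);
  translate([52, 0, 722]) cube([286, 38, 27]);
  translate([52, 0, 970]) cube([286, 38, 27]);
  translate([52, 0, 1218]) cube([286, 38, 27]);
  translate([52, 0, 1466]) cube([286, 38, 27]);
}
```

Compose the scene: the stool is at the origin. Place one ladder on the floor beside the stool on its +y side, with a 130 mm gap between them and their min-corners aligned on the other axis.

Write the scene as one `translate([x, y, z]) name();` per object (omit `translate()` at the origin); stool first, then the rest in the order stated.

stool();
translate([0, 418, 0]) ladder();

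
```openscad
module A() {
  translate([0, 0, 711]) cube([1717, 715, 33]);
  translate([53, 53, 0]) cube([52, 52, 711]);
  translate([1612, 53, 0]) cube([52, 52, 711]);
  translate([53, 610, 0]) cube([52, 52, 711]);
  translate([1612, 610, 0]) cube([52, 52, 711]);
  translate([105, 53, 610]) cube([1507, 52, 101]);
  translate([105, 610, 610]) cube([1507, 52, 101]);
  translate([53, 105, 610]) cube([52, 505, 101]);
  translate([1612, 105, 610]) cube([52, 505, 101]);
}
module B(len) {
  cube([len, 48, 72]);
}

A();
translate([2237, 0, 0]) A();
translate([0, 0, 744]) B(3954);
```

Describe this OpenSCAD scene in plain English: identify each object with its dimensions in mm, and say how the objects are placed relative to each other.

A is a table with a 1717×715 mm rectangular top, 33 mm thick, top surface at z = 744 mm, supported by four 52×52 mm square legs, each inset 53 mm from the nearest pair of top edges, running from the floor. Four apron rails, 52 mm thick and 101 mm tall, run between adjacent legs with their top edges flush with the underside of the top and their outer faces flush with the legs' outer faces.

B is a rectangular beam 3954 mm long (x), 48 mm deep (y), 72 mm thick (z).

The beam spans the tops of two tables placed 520 mm apart, resting at z = 744 mm.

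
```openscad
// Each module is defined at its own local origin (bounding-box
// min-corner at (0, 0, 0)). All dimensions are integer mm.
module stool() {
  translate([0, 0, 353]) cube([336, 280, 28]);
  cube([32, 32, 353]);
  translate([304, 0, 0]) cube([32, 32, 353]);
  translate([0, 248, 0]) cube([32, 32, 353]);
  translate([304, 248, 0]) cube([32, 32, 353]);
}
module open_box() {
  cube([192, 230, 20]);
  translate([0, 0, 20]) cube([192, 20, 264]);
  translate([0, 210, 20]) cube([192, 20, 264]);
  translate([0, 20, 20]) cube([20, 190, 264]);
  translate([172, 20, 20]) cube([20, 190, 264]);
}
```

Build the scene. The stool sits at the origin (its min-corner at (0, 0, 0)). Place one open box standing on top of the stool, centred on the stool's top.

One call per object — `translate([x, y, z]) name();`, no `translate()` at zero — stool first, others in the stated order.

stool();
translate([72, 25, 381]) open_box();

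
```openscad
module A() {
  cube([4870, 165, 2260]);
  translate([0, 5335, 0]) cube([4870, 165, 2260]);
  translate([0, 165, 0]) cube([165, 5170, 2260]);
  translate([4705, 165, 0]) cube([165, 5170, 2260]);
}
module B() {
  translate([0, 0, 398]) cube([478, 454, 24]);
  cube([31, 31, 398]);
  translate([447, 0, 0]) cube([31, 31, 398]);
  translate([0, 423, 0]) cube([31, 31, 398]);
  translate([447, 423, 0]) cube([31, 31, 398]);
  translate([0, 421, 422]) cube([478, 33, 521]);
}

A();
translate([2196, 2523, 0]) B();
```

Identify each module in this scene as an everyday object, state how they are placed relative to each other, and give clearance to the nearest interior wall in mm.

A is a house frame. B is a chair. The chair sits inside the house frame, centred. The clearance to the nearest interior wall is 2031 mm.

Clearances: x = 2031, y = 2358; minimum 2031 mm.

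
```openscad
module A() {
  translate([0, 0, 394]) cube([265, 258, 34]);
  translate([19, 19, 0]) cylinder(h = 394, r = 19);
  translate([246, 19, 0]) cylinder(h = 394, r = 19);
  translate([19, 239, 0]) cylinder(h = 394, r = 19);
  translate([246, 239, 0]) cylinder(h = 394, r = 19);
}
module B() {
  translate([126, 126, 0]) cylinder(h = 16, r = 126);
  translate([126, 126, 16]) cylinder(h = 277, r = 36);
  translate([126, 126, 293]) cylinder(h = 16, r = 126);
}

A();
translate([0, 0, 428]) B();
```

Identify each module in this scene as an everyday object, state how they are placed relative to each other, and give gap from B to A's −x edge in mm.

A is a stool. B is a spool. The spool is on top of the stool. The gap from the spool to the stool's −x edge is 0 mm.

The spool's min-x is at 0; the stool's min-x is 0; gap = 0 mm.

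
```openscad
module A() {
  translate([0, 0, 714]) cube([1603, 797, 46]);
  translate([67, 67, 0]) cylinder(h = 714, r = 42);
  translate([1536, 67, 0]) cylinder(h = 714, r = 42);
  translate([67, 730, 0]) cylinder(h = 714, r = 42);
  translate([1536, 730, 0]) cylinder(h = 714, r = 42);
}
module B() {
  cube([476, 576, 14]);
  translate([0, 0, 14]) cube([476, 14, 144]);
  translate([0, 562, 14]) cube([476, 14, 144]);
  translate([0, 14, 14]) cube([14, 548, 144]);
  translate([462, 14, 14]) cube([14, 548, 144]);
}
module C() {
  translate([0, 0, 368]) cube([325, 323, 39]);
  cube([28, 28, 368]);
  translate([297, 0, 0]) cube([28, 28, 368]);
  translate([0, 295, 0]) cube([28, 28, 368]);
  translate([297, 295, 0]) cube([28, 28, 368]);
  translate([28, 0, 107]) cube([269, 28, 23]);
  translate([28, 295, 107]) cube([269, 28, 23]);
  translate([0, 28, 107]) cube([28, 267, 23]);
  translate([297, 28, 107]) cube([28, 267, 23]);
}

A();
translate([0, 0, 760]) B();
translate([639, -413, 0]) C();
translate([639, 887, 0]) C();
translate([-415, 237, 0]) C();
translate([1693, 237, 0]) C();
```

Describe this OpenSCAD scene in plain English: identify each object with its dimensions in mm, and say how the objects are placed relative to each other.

A is a rectangular dining table. The top is 1603×797×46 mm with its upper surface at z = 760 mm. It stands on four round legs of 84 mm diameter, each leg's bounding box inset 25 mm from the nearest pair of top edges, running from the floor to the underside of the top.

B is an open storage box with external size 476×576×158 mm and wall thickness 14 mm (the base is also 14 mm thick). The base covers the whole footprint; the four walls stand on the base, with the y-facing walls full-width and the x-facing walls fitting between their inner faces.

C is a four-legged stool. The seat is 325×323 mm, 39 mm thick, top at z = 407 mm. It stands on four square legs, each 28×28 mm in cross-section, from z = 0 to the seat underside, each flush with a corner of the seat. Four stretchers, 28 mm wide and 23 mm tall, connect adjacent legs with their undersides at z = 107 mm, each running between the inner faces of the legs it joins and aligned with the legs' outer faces on the other axis.

The open box is on top of the table. Four stools sit around the table at the −y, +y, −x, +x sides.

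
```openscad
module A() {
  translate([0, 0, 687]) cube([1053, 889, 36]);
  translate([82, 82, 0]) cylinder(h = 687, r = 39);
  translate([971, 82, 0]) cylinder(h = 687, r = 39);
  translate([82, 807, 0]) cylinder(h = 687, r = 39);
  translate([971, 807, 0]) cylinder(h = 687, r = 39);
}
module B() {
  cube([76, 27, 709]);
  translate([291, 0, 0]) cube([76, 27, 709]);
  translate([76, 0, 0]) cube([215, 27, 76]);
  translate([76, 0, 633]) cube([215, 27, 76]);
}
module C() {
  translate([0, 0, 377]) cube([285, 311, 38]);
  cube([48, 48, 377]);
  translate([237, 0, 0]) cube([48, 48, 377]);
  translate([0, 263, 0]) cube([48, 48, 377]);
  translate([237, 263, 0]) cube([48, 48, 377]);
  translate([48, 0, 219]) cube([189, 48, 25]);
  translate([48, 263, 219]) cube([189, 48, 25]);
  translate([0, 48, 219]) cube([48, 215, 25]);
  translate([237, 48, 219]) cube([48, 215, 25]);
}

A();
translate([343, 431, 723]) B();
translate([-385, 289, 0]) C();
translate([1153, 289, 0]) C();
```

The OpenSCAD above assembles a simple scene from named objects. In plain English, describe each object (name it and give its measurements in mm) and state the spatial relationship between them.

A is a table: top 1053 mm (x) × 889 mm (y), 36 mm thick, upper face at z = 723 mm, on four round legs of 78 mm diameter, each leg's bounding box inset 43 mm from the nearest pair of top edges, running from z = 0 to the bottom of the top.

B is a picture frame with a 215×557 mm rectangular opening (x by z) and a uniform 76 mm border on every side. Frame depth is 27 mm along y. It is built from two vertical stiles running the full outside height and two horizontal rails spanning the gap between the stiles.

C is a simple wooden stool: a rectangular seat 285 mm (x) by 311 mm (y), 38 mm thick, top face at z = 415 mm, on four square legs, each 48×48 mm in cross-section. The legs rest on z = 0, each flush with a corner of the seat. Four stretchers, 48 mm wide and 25 mm tall, connect adjacent legs with their undersides at z = 219 mm, each running between the inner faces of the legs it joins and aligned with the legs' outer faces on the other axis.

The picture frame is on top of the table, centred. Two stools sit around the table at the −x, +x sides.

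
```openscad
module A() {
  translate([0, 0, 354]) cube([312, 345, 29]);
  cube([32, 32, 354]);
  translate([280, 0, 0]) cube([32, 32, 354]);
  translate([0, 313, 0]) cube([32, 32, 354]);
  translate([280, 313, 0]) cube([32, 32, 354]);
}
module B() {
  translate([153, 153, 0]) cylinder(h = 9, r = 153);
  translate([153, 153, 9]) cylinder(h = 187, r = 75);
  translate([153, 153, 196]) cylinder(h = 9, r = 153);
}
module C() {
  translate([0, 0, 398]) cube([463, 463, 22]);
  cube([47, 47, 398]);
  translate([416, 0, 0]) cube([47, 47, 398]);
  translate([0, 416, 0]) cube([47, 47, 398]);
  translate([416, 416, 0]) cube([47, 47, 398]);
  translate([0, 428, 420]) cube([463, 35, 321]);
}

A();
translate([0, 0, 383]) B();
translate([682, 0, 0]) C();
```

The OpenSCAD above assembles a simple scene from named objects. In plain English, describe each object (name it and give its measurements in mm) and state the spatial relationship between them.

A is a four-legged stool. The seat is a 312×345×29 mm slab whose top surface is at z = 383 mm; four square legs, each 32×32 mm in cross-section, run from the floor (z = 0) to the underside of the seat, each flush with a corner of the seat.

B is a spool: two coaxial disc flanges of radius 153 mm and thickness 9 mm, joined by a core cylinder of radius 75 mm and height 187 mm. The lower flange rests on z = 0 and the three cylinders share a vertical axis.

C is a chair. The seat is a 463×463×22 mm slab with its top at z = 420 mm, on four 47×47 mm corner legs (flush with the seat edges, standing on z = 0). A flat backrest 35 mm thick, 321 mm tall, spans the full seat width and rises from the seat top along its +y edge, rear face flush with the rear of the seat.

The spool is on top of the stool. The chair is on the floor beside the stool on its +x side.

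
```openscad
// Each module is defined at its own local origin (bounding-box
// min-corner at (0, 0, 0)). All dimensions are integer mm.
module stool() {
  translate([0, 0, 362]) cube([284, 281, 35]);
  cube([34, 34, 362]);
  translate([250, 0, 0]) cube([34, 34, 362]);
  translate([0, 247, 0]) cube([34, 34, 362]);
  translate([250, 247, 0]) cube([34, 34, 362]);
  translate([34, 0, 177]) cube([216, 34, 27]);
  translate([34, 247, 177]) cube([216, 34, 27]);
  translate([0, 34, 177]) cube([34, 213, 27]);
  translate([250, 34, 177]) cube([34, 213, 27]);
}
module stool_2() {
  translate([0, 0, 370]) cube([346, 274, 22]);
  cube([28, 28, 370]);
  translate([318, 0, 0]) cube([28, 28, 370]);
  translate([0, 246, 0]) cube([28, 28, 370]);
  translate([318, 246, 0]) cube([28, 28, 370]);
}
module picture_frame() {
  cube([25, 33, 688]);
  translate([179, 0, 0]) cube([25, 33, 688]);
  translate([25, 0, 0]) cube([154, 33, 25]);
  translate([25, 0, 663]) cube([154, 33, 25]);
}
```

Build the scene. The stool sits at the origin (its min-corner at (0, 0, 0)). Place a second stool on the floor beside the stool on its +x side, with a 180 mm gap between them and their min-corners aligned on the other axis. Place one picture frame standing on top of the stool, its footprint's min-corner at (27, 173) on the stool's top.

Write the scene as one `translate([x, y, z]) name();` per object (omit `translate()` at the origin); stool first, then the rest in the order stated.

stool();
translate([464, 0, 0]) stool_2();
translate([27, 173, 397]) picture_frame();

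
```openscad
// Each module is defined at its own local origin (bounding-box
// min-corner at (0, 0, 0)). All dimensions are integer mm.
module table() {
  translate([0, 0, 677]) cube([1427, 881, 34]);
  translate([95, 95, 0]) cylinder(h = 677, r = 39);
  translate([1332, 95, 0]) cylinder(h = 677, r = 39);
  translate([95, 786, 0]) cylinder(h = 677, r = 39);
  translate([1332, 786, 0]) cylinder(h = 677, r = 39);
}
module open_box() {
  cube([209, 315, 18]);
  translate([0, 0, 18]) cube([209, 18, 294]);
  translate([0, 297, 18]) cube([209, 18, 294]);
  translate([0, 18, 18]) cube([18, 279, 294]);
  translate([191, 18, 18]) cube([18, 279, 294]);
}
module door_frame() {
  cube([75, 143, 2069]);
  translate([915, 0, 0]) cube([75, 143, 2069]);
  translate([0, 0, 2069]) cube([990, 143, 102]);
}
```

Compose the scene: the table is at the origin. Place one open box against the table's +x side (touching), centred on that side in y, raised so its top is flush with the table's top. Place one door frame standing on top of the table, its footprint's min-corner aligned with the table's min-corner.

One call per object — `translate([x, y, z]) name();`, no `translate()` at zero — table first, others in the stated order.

table();
translate([1427, 283, 399]) open_box();
translate([0, 0, 711]) door_frame();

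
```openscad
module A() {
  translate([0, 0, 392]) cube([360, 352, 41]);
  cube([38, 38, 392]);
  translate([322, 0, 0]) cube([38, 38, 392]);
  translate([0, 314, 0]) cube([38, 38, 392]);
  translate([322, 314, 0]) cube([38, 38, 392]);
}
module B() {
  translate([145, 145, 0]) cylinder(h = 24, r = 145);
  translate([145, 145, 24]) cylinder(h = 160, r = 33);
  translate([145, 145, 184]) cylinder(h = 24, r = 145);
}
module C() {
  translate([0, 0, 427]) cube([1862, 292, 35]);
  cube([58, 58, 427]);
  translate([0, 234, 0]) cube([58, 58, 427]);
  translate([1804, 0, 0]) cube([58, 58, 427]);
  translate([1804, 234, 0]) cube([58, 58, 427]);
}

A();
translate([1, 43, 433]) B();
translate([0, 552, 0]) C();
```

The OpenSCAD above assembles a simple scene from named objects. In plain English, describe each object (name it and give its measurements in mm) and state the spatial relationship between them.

A is a four-legged stool. The seat is a 360×352×41 mm slab whose top surface is at z = 433 mm; four square legs, each 38×38 mm in cross-section, run from the floor (z = 0) to the underside of the seat, each flush with a corner of the seat.

B is a spool: two coaxial disc flanges of radius 145 mm and thickness 24 mm, joined by a core cylinder of radius 33 mm and height 160 mm. The lower flange rests on z = 0 and the three cylinders share a vertical axis.

C is a long wooden bench with a 1862 mm (x) × 292 mm (y) seat, 35 mm thick, its top surface 462 mm above the floor. Four 58 mm square legs at the seat corners, flush with the edges, run from z = 0 to the seat underside.

The spool is on top of the stool. The bench is on the floor beside the stool on its +y side.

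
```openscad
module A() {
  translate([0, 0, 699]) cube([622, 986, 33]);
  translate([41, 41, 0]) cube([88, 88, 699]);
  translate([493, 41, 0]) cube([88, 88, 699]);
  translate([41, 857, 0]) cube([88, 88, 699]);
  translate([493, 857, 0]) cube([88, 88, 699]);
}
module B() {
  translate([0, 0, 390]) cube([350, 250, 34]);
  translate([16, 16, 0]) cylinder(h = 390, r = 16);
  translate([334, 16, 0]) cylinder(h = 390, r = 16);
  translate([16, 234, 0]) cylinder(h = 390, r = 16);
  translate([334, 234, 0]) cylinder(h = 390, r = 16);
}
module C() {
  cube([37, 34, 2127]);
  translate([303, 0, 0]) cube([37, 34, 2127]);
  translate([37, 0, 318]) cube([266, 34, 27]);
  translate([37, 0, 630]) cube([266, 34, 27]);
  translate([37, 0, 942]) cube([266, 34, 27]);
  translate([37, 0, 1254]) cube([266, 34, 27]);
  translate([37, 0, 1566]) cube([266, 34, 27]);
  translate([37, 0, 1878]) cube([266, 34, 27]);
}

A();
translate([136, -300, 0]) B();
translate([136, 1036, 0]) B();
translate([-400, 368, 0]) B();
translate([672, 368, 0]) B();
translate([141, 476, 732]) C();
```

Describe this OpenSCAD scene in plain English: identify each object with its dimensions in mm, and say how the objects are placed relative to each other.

A is a rectangular dining table. The top is 622×986×33 mm with its upper surface at z = 732 mm. It stands on four 88×88 mm square legs, each inset 41 mm from the nearest pair of top edges, running from the floor to the underside of the top.

B is a four-legged stool. The seat is a 350×250×34 mm slab whose top surface is at z = 424 mm; four round legs, each 32 mm in diameter, run from the floor (z = 0) to the underside of the seat, each leg's axis is inset half a diameter from the nearest pair of seat edges (so the leg's bounding box is flush with the corner).

C is a wooden ladder with two side rails of 37×34 mm section and 2127 mm height, set 340 mm apart overall. Between them run 6 rectangular rungs (34 mm deep, 27 mm thick), front faces flush with the rails' −y face. The bottom of the first rung is 318 mm above the floor and each subsequent rung is 312 mm higher than the one below.

Four stools sit around the table at the −y, +y, −x, +x sides. The ladder is on top of the table, centred.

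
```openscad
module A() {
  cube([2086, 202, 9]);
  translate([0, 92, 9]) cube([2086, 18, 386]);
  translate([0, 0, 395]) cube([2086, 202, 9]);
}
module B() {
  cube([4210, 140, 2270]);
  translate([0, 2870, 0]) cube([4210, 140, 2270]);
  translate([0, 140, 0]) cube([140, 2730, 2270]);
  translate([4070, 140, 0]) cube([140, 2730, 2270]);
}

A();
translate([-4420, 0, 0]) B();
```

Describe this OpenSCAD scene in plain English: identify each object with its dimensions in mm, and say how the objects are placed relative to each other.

A is an I-beam lying along x, 2086 mm long. Overall section height 404 mm. Two flanges 202 mm wide (y) and 9 mm thick, one on the floor and one at the top; a web 18 mm thick runs between them, centred on the flange width.

B is the wall frame of a small rectangular building: four walls, each 2270 mm tall and 140 mm thick, enclosing a footprint 4210 mm (x) by 3010 mm (y) outside-to-outside, with no floor or roof. The front and back walls (the −y and +y sides) span the full width; the two side walls fit between them.

The house frame is on the floor beside the I-beam on its −x side.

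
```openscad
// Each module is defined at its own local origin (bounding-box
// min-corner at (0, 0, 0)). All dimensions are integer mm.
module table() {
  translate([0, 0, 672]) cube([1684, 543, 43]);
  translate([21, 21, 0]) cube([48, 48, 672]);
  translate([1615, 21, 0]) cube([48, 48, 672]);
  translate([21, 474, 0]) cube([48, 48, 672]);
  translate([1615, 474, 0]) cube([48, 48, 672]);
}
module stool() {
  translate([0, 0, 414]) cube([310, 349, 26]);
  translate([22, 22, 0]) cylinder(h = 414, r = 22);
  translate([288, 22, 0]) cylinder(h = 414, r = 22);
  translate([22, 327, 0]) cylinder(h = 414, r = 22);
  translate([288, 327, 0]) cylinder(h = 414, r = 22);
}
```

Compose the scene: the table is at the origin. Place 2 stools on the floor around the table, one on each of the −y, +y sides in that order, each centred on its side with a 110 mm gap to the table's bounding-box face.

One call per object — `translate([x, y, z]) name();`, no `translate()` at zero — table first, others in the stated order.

table();
translate([687, -459, 0]) stool();
translate([687, 653, 0]) stool();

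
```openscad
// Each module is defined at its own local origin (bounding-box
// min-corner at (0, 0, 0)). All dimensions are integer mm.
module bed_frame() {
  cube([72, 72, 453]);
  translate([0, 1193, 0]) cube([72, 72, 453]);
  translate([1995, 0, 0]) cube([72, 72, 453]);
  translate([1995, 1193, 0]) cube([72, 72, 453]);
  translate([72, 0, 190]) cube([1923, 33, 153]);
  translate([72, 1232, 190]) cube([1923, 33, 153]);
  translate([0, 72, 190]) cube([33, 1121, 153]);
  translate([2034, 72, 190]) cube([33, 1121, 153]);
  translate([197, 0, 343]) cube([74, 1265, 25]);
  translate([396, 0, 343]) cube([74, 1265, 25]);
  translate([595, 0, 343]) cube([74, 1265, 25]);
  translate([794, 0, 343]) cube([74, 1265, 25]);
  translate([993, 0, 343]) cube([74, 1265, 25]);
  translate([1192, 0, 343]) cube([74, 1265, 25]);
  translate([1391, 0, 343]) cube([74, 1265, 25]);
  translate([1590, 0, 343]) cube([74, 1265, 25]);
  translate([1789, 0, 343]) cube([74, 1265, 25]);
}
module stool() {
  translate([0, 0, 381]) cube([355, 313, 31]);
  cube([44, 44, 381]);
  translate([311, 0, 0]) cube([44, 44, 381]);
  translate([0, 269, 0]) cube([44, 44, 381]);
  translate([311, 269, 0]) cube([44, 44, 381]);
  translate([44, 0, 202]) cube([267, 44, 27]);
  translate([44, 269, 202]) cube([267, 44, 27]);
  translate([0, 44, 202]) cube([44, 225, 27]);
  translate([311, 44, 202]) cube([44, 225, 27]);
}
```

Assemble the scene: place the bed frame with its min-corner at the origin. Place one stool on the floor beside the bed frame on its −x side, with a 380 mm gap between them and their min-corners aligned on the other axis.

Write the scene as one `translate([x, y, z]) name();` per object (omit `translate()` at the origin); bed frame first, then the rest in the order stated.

bed_frame();
translate([-735, 0, 0]) stool();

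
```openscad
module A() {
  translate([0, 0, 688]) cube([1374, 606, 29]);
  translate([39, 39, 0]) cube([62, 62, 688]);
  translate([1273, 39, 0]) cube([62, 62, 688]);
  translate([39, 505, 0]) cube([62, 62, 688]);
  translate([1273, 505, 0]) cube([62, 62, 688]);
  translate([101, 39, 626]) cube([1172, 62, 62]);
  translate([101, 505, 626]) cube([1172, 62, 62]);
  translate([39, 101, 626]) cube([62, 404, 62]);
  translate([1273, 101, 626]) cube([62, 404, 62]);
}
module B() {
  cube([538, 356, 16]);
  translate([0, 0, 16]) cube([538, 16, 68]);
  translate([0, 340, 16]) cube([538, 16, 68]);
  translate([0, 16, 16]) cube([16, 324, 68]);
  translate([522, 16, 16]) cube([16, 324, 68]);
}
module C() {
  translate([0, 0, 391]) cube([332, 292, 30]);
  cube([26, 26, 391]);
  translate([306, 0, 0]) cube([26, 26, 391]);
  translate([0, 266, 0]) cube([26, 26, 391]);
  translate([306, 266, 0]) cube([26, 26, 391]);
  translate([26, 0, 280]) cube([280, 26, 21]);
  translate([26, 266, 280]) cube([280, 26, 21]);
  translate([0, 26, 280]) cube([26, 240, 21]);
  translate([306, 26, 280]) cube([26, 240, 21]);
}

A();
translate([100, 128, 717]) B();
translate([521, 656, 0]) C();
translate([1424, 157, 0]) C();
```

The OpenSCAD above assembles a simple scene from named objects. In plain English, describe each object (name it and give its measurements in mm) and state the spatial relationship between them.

A is a table with a 1374×606 mm rectangular top, 29 mm thick, top surface at z = 717 mm, supported by four 62×62 mm square legs, each inset 39 mm from the nearest pair of top edges, running from the floor. Four apron rails, 62 mm thick and 62 mm tall, run between adjacent legs with their top edges flush with the underside of the top and their outer faces flush with the legs' outer faces.

B is an open storage box with external size 538×356×84 mm and wall thickness 16 mm (the base is also 16 mm thick). The base covers the whole footprint; the four walls stand on the base, with the y-facing walls full-width and the x-facing walls fitting between their inner faces.

C is a simple wooden stool: a rectangular seat 332 mm (x) by 292 mm (y), 30 mm thick, top face at z = 421 mm, on four square legs, each 26×26 mm in cross-section. The legs rest on z = 0, each flush with a corner of the seat. Four stretchers, 26 mm wide and 21 mm tall, connect adjacent legs with their undersides at z = 280 mm, each running between the inner faces of the legs it joins and aligned with the legs' outer faces on the other axis.

The open box is on top of the table. Two stools sit around the table at the +y, +x sides.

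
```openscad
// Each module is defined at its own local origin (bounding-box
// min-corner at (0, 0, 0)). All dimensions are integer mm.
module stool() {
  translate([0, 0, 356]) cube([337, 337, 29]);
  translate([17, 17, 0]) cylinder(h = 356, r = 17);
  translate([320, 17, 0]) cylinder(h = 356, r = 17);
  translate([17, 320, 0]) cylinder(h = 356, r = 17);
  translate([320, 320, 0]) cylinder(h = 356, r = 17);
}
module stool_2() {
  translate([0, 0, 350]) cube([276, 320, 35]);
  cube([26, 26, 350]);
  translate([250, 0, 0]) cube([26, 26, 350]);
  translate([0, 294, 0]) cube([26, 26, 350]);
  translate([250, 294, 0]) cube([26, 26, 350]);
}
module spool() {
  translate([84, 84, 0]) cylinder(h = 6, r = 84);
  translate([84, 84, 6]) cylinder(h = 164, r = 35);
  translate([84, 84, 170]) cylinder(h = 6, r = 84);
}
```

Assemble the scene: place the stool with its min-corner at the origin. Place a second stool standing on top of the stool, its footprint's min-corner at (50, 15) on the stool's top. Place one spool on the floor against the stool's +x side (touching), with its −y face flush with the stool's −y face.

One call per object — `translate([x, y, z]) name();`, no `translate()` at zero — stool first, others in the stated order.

stool();
translate([50, 15, 385]) stool_2();
translate([337, 0, 0]) spool();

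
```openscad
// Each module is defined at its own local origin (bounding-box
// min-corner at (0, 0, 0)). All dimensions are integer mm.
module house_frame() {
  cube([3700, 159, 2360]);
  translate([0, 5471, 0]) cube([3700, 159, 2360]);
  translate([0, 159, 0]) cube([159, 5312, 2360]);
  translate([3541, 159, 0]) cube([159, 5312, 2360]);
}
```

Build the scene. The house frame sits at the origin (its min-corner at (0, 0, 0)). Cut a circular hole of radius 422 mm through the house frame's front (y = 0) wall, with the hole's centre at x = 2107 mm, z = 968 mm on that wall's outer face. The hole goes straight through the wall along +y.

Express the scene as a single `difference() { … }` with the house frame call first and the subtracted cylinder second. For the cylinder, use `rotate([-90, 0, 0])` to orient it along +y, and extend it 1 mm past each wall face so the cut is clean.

difference() {
  house_frame();
  translate([2107, -1, 968]) rotate([-90, 0, 0]) cylinder(h = 161, r = 422);
}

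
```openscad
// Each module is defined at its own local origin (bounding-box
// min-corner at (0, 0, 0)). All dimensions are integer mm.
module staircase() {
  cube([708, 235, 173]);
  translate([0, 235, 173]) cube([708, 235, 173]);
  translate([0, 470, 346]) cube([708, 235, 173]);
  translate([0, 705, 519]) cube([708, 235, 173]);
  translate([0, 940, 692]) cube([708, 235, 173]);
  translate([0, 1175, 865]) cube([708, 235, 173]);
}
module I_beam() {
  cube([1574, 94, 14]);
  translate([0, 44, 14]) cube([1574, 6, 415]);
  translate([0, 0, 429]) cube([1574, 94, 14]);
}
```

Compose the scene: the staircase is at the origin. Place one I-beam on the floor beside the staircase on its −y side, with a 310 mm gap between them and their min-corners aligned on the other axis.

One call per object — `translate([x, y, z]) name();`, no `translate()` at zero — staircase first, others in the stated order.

staircase();
translate([0, -404, 0]) I_beam();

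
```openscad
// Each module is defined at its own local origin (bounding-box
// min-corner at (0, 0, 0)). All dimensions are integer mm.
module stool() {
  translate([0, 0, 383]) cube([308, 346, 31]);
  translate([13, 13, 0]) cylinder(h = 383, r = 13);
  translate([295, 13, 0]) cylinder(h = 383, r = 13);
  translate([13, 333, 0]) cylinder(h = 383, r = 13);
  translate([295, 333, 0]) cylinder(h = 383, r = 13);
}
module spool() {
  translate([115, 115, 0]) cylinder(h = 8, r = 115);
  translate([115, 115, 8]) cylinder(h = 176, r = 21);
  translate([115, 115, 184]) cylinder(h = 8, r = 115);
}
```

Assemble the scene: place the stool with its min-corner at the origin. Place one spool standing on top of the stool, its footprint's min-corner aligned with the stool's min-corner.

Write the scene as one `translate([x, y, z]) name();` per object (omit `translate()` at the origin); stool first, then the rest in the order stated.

stool();
translate([0, 0, 414]) spool();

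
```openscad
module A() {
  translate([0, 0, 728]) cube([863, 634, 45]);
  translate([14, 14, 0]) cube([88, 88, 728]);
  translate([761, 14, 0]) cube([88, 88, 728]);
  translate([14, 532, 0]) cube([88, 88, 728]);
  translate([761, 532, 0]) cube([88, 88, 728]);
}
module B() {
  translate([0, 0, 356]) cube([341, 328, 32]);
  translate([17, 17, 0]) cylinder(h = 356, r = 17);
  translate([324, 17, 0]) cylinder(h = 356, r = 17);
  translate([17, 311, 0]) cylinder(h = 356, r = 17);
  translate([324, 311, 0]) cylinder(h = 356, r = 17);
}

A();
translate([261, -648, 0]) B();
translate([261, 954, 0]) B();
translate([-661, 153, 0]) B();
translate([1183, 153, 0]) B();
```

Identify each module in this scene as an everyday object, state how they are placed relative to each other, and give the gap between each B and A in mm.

A is a table. B is a stool. Four stools sit around the table at the −y, +y, −x, +x sides. The gap between each stool and the table is 320 mm.

Each stool's nearest face is 320 mm from the table's bounding box.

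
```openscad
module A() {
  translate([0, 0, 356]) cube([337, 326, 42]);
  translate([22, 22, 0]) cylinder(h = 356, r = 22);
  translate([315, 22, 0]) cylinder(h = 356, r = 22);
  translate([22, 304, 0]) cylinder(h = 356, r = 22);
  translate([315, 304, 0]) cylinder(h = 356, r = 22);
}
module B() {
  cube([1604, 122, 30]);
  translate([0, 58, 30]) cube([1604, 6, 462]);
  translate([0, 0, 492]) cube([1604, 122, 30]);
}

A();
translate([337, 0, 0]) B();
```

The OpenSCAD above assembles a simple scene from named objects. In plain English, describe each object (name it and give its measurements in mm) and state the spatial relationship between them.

A is a four-legged stool. The seat is 337×326 mm, 42 mm thick, top at z = 398 mm. It stands on four round legs, each 44 mm in diameter, from z = 0 to the seat underside, each leg's axis is inset half a diameter from the nearest pair of seat edges (so the leg's bounding box is flush with the corner).

B is an I-beam lying along x, 1604 mm long. Overall section height 522 mm. Two flanges 122 mm wide (y) and 30 mm thick, one on the floor and one at the top; a web 6 mm thick runs between them, centred on the flange width.

The I-beam is against the stool's +x side, with their −y faces flush.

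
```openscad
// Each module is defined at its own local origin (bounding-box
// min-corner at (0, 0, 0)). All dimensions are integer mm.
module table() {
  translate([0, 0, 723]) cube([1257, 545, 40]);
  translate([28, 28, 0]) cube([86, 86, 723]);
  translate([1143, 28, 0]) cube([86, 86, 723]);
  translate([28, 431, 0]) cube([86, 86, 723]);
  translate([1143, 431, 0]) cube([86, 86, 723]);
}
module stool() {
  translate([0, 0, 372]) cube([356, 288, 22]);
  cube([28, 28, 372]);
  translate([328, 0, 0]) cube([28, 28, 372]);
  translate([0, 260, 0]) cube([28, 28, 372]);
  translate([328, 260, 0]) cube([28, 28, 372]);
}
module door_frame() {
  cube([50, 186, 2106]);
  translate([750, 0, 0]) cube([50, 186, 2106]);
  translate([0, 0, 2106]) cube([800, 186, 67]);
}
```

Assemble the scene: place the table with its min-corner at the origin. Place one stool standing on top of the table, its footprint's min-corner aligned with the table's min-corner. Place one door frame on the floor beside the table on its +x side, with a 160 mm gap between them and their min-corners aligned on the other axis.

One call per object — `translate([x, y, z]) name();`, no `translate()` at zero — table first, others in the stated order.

table();
translate([0, 0, 763]) stool();
translate([1417, 0, 0]) door_frame();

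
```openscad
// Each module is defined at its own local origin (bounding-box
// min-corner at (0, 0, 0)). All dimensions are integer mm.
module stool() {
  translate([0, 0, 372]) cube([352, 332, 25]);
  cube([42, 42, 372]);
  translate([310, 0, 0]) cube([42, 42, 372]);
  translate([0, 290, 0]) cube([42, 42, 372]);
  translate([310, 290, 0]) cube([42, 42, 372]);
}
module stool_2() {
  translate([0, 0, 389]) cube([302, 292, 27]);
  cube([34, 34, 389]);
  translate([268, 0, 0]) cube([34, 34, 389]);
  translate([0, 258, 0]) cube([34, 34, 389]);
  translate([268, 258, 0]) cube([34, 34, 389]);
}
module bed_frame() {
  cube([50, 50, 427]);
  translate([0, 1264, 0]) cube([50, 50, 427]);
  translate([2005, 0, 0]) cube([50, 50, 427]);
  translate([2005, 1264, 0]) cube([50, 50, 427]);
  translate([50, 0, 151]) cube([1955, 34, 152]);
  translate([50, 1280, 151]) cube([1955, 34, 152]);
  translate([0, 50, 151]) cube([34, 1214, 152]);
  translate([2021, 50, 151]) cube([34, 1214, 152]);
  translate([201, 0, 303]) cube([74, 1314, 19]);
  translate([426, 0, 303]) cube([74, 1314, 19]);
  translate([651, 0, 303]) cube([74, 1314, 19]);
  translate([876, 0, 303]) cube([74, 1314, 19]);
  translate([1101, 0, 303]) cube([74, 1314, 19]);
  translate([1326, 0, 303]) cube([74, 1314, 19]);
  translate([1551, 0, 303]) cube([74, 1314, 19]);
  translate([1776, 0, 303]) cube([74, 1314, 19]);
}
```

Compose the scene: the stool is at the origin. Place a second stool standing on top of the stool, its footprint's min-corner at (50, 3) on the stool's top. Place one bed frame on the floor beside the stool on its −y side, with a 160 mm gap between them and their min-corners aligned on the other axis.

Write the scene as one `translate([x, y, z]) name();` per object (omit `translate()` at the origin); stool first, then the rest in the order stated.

stool();
translate([50, 3, 397]) stool_2();
translate([0, -1474, 0]) bed_frame();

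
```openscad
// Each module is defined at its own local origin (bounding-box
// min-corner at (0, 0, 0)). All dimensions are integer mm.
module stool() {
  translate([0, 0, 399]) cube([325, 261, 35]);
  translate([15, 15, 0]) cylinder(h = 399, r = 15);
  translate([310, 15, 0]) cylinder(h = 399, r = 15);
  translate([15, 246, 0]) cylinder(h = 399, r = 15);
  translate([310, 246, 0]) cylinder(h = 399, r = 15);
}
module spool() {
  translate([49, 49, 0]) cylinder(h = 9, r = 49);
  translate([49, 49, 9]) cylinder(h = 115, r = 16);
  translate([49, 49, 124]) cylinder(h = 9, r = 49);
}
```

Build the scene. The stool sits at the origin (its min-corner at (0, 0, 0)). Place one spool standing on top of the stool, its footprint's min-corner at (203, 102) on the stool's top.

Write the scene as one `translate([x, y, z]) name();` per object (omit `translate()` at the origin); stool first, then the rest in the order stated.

stool();
translate([203, 102, 434]) spool();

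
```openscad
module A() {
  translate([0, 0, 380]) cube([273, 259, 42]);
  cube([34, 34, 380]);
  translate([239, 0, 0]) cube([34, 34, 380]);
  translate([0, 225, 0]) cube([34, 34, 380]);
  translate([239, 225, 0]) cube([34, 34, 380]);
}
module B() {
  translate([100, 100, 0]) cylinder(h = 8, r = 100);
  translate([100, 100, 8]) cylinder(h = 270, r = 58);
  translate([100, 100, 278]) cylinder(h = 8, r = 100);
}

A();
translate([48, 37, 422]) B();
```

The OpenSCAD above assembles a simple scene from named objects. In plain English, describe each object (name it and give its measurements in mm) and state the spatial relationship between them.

A is a simple wooden stool: a rectangular seat 273 mm (x) by 259 mm (y), 42 mm thick, top face at z = 422 mm, on four square legs, each 34×34 mm in cross-section. The legs rest on z = 0, each flush with a corner of the seat.

B is a spool: two coaxial disc flanges of radius 100 mm and thickness 8 mm, joined by a core cylinder of radius 58 mm and height 270 mm. The lower flange rests on z = 0 and the three cylinders share a vertical axis.

The spool is on top of the stool.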